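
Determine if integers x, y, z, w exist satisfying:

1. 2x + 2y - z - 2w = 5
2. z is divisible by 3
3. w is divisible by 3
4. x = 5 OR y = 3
Yes

Take x = 5, y = -4, z = -3, w = 0. Substituting into each constraint:
  (1) 2(5) + 2(-4) + 3 - 2(0) = 5 ✓
  (2) -3 = 3 × -1, remainder 0 ✓
  (3) 0 = 3 × 0, remainder 0 ✓
  (4) x = 5, target 5 ✓ (first branch holds)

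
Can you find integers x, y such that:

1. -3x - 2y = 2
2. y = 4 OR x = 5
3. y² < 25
No

A contradictory subset is {-3x - 2y = 2, y = 4 OR x = 5}. No integer assignment can satisfy these jointly:

  - -3x - 2y = 2: is a linear equation tying the variables together
  - y = 4 OR x = 5: forces a choice: either y = 4 or x = 5

Split on the disjunction (y = 4 OR x = 5):
  • If y = 4: with y = 4, every remaining term of the linear equation is divisible by 3, so the left side is ≡ 0 (mod 3); but the right side 10 ≡ 1 (mod 3). No integers can satisfy it.
  • If x = 5: with x = 5, every remaining term of the linear equation is divisible by 2, so the left side is ≡ 0 (mod 2); but the right side 17 ≡ 1 (mod 2). No integers can satisfy it.
Both branches are infeasible, so the system has no integer solution.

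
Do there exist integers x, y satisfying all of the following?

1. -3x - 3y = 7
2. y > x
No

Even the single constraint (-3x - 3y = 7) is infeasible over the integers.

  - -3x - 3y = 7: every term on the left is divisible by 3, so the LHS ≡ 0 (mod 3), but the RHS 7 is not — no integer solution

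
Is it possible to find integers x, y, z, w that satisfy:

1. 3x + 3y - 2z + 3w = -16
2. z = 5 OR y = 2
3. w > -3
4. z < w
Yes

Take x = 0, y = -8, z = 5, w = 6. Substituting into each constraint:
  (1) 3(0) + 3(-8) - 2(5) + 3(6) = -16 ✓
  (2) z = 5, target 5 ✓ (first branch holds)
  (3) 6 > -3 ✓
  (4) 5 < 6 ✓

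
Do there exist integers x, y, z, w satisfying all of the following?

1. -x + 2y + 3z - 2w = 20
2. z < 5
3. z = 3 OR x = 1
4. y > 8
Yes

Take x = 1, y = 9, z = 1, w = 0. Substituting into each constraint:
  (1) (-1) + 2(9) + 3(1) - 2(0) = 20 ✓
  (2) 1 < 5 ✓
  (3) x = 1, target 1 ✓ (second branch holds)
  (4) 9 > 8 ✓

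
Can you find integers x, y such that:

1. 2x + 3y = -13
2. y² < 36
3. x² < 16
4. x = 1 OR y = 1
Yes

Take x = 1, y = -5. Substituting into each constraint:
  (1) 2(1) + 3(-5) = -13 ✓
  (2) y² = (-5)² = 25, and 25 < 36 ✓
  (3) x² = (1)² = 1, and 1 < 16 ✓
  (4) x = 1, target 1 ✓ (first branch holds)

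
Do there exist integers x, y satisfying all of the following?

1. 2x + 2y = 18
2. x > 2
Yes

Take x = 3, y = 6. Substituting into each constraint:
  (1) 2(3) + 2(6) = 18 ✓
  (2) 3 > 2 ✓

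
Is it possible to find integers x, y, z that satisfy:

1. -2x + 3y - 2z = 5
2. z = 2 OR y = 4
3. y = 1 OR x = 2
Yes

Take x = -3, y = 1, z = 2. Substituting into each constraint:
  (1) -2(-3) + 3(1) - 2(2) = 5 ✓
  (2) z = 2, target 2 ✓ (first branch holds)
  (3) y = 1, target 1 ✓ (first branch holds)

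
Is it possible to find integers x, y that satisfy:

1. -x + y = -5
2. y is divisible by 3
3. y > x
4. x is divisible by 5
No

A contradictory subset is {-x + y = -5, y > x}. No integer assignment can satisfy these jointly:

  - -x + y = -5: is a linear equation tying the variables together
  - y > x: bounds one variable relative to another variable

From the equation, x − y = 5, i.e. y − x = -5; but y > x requires y − x ≥ 1. Contradiction.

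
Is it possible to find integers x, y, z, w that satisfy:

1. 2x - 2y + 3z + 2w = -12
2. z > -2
Yes

Take x = -6, y = 0, z = 0, w = 0. Substituting into each constraint:
  (1) 2(-6) - 2(0) + 3(0) + 2(0) = -12 ✓
  (2) 0 > -2 ✓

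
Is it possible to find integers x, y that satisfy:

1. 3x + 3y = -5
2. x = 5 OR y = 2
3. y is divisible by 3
No

Even the single constraint (3x + 3y = -5) is infeasible over the integers.

  - 3x + 3y = -5: every term on the left is divisible by 3, so the LHS ≡ 0 (mod 3), but the RHS -5 is not — no integer solution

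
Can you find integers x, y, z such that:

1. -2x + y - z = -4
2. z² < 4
Yes

Take x = 2, y = 0, z = 0. Substituting into each constraint:
  (1) -2(2) + 0 + 0 = -4 ✓
  (2) z² = (0)² = 0, and 0 < 4 ✓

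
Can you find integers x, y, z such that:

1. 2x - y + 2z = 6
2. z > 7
Yes

Take x = -5, y = 0, z = 8. Substituting into each constraint:
  (1) 2(-5) + 0 + 2(8) = 6 ✓
  (2) 8 > 7 ✓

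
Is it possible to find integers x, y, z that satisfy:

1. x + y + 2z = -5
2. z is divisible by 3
Yes

Take x = 0, y = -5, z = 0. Substituting into each constraint:
  (1) 0 + (-5) + 2(0) = -5 ✓
  (2) 0 = 3 × 0, remainder 0 ✓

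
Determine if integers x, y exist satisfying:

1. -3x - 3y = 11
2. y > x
No

Even the single constraint (-3x - 3y = 11) is infeasible over the integers.

  - -3x - 3y = 11: every term on the left is divisible by 3, so the LHS ≡ 0 (mod 3), but the RHS 11 is not — no integer solution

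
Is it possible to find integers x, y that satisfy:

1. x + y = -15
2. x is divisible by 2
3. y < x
Yes

Take x = 0, y = -15. Substituting into each constraint:
  (1) 0 + (-15) = -15 ✓
  (2) 0 = 2 × 0, remainder 0 ✓
  (3) -15 < 0 ✓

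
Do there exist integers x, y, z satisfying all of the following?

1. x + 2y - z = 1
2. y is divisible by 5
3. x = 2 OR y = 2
Yes

Take x = 2, y = 0, z = 1. Substituting into each constraint:
  (1) 2 + 2(0) + (-1) = 1 ✓
  (2) 0 = 5 × 0, remainder 0 ✓
  (3) x = 2, target 2 ✓ (first branch holds)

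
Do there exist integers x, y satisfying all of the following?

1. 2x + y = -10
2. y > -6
Yes

Take x = -5, y = 0. Substituting into each constraint:
  (1) 2(-5) + 0 = -10 ✓
  (2) 0 > -6 ✓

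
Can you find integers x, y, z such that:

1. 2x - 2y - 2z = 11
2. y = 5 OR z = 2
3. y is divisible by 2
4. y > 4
No

Even the single constraint (2x - 2y - 2z = 11) is infeasible over the integers.

  - 2x - 2y - 2z = 11: every term on the left is divisible by 2, so the LHS ≡ 0 (mod 2), but the RHS 11 is not — no integer solution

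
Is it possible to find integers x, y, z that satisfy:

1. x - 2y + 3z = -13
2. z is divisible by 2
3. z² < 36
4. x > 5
Yes

Take x = 7, y = 10, z = 0. Substituting into each constraint:
  (1) 7 - 2(10) + 3(0) = -13 ✓
  (2) 0 = 2 × 0, remainder 0 ✓
  (3) z² = (0)² = 0, and 0 < 36 ✓
  (4) 7 > 5 ✓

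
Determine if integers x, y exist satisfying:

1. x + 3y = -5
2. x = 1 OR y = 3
Yes

Take x = 1, y = -2. Substituting into each constraint:
  (1) 1 + 3(-2) = -5 ✓
  (2) x = 1, target 1 ✓ (first branch holds)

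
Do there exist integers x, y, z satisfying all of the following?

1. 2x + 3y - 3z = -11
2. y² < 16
Yes

Take x = -4, y = 0, z = 1. Substituting into each constraint:
  (1) 2(-4) + 3(0) - 3(1) = -11 ✓
  (2) y² = (0)² = 0, and 0 < 16 ✓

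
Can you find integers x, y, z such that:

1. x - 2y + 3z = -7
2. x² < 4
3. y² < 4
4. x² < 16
Yes

Take x = -1, y = 0, z = -2. Substituting into each constraint:
  (1) (-1) - 2(0) + 3(-2) = -7 ✓
  (2) x² = (-1)² = 1, and 1 < 4 ✓
  (3) y² = (0)² = 0, and 0 < 4 ✓
  (4) x² = (-1)² = 1, and 1 < 16 ✓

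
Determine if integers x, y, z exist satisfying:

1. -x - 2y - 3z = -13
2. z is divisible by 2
Yes

Take x = 1, y = 6, z = 0. Substituting into each constraint:
  (1) (-1) - 2(6) - 3(0) = -13 ✓
  (2) 0 = 2 × 0, remainder 0 ✓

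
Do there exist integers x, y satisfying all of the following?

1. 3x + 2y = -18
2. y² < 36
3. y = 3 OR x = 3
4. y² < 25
Yes

Take x = -8, y = 3. Substituting into each constraint:
  (1) 3(-8) + 2(3) = -18 ✓
  (2) y² = (3)² = 9, and 9 < 36 ✓
  (3) y = 3, target 3 ✓ (first branch holds)
  (4) y² = (3)² = 9, and 9 < 25 ✓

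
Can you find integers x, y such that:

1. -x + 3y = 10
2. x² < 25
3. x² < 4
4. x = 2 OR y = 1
No

A contradictory subset is {-x + 3y = 10, x² < 4, x = 2 OR y = 1}. No integer assignment can satisfy these jointly:

  - -x + 3y = 10: is a linear equation tying the variables together
  - x² < 4: restricts x to |x| ≤ 1
  - x = 2 OR y = 1: forces a choice: either x = 2 or y = 1

Split on the disjunction (x = 2 OR y = 1):
  • If x = 2: this contradicts x² < 4, which requires |x| ≤ 1.
  • If y = 1: the equation forces x = -7, but x² < 4 requires |x| ≤ 1.
Both branches are infeasible, so the system has no integer solution.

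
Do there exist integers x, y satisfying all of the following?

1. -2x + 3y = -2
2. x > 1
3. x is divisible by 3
No

A contradictory subset is {-2x + 3y = -2, x is divisible by 3}. No integer assignment can satisfy these jointly:

  - -2x + 3y = -2: is a linear equation tying the variables together
  - x is divisible by 3: restricts x to multiples of 3

Modular obstruction: writing x = 3x', every remaining term of the linear equation is divisible by 3, so the left side is ≡ 0 (mod 3); but the right side -2 ≡ 1 (mod 3). No integers can satisfy it.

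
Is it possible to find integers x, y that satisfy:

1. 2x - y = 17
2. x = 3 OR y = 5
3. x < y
No

The full constraint system is jointly infeasible over the integers. Each constraint and what it forces:

  - 2x - y = 17: is a linear equation tying the variables together
  - x = 3 OR y = 5: forces a choice: either x = 3 or y = 5
  - x < y: bounds one variable relative to another variable

Split on the disjunction (x = 3 OR y = 5):
  • If x = 3: the equation forces y = -11, giving (x, y) = (3, -11), which violates y > x.
  • If y = 5: the equation forces x = 11, giving (y, x) = (5, 11), which violates y > x.
Both branches are infeasible, so the system has no integer solution.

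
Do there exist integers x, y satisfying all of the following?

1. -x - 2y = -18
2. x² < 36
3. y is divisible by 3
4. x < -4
No

A contradictory subset is {-x - 2y = -18, x² < 36, x < -4}. No integer assignment can satisfy these jointly:

  - -x - 2y = -18: is a linear equation tying the variables together
  - x² < 36: restricts x to |x| ≤ 5
  - x < -4: bounds one variable relative to a constant

The bounds confine x to {-5}. For each value, substitute into the equation:
  • x = -5: the equation gives -2y = -23, so y would not be an integer.
Every case fails, so no integer solution exists.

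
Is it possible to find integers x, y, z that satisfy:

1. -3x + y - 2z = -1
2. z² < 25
Yes

Take x = 0, y = 1, z = 1. Substituting into each constraint:
  (1) -3(0) + 1 - 2(1) = -1 ✓
  (2) z² = (1)² = 1, and 1 < 25 ✓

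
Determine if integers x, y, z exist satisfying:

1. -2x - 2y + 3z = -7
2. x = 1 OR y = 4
Yes

Take x = 1, y = 4, z = 1. Substituting into each constraint:
  (1) -2(1) - 2(4) + 3(1) = -7 ✓
  (2) x = 1, target 1 ✓ (first branch holds)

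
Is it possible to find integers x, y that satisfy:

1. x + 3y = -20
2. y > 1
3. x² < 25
No

The full constraint system is jointly infeasible over the integers. Each constraint and what it forces:

  - x + 3y = -20: is a linear equation tying the variables together
  - y > 1: bounds one variable relative to a constant
  - x² < 25: restricts x to |x| ≤ 4

Range argument: with x ∈ [-4, 4], y ∈ [2, ∞], the left side of the equation is at least 2, but the right side is -20 < 2. No integer solution exists.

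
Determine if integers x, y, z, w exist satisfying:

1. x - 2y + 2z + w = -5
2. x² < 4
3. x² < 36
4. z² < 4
Yes

Take x = 1, y = 3, z = 0, w = 0. Substituting into each constraint:
  (1) 1 - 2(3) + 2(0) + 0 = -5 ✓
  (2) x² = (1)² = 1, and 1 < 4 ✓
  (3) x² = (1)² = 1, and 1 < 36 ✓
  (4) z² = (0)² = 0, and 0 < 4 ✓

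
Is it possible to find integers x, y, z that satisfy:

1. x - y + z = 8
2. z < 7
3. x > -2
Yes

Take x = 0, y = -8, z = 0. Substituting into each constraint:
  (1) 0 + 8 + 0 = 8 ✓
  (2) 0 < 7 ✓
  (3) 0 > -2 ✓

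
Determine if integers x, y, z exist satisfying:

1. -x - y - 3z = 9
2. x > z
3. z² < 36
Yes

Take x = 1, y = -10, z = 0. Substituting into each constraint:
  (1) (-1) + 10 - 3(0) = 9 ✓
  (2) 1 > 0 ✓
  (3) z² = (0)² = 0, and 0 < 36 ✓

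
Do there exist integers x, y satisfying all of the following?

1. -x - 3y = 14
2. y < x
Yes

Take x = -2, y = -4. Substituting into each constraint:
  (1) 2 - 3(-4) = 14 ✓
  (2) -4 < -2 ✓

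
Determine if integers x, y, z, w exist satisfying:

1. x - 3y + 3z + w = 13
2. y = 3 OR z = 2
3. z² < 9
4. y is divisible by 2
Yes

Take x = 7, y = 0, z = 2, w = 0. Substituting into each constraint:
  (1) 7 - 3(0) + 3(2) + 0 = 13 ✓
  (2) z = 2, target 2 ✓ (second branch holds)
  (3) z² = (2)² = 4, and 4 < 9 ✓
  (4) 0 = 2 × 0, remainder 0 ✓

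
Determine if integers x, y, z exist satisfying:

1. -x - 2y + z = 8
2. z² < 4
Yes

Take x = -8, y = 0, z = 0. Substituting into each constraint:
  (1) 8 - 2(0) + 0 = 8 ✓
  (2) z² = (0)² = 0, and 0 < 4 ✓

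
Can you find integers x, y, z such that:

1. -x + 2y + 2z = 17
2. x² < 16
Yes

Take x = 1, y = 0, z = 9. Substituting into each constraint:
  (1) (-1) + 2(0) + 2(9) = 17 ✓
  (2) x² = (1)² = 1, and 1 < 16 ✓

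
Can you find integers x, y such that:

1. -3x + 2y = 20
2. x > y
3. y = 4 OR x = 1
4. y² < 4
No

A contradictory subset is {-3x + 2y = 20, x > y, y = 4 OR x = 1}. No integer assignment can satisfy these jointly:

  - -3x + 2y = 20: is a linear equation tying the variables together
  - x > y: bounds one variable relative to another variable
  - y = 4 OR x = 1: forces a choice: either y = 4 or x = 1

Split on the disjunction (y = 4 OR x = 1):
  • If y = 4: the equation forces x = -4, giving (y, x) = (4, -4), which violates x > y.
  • If x = 1: with x = 1, every remaining term of the linear equation is divisible by 2, so the left side is ≡ 0 (mod 2); but the right side 23 ≡ 1 (mod 2). No integers can satisfy it.
Both branches are infeasible, so the system has no integer solution.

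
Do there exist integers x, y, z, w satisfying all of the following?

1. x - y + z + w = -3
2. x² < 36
Yes

Take x = 0, y = 0, z = 0, w = -3. Substituting into each constraint:
  (1) 0 + 0 + 0 + (-3) = -3 ✓
  (2) x² = (0)² = 0, and 0 < 36 ✓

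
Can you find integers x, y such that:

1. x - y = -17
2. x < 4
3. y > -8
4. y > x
Yes

Take x = 0, y = 17. Substituting into each constraint:
  (1) 0 + (-17) = -17 ✓
  (2) 0 < 4 ✓
  (3) 17 > -8 ✓
  (4) 17 > 0 ✓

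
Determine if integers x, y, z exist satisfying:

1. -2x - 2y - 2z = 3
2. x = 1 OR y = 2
No

Even the single constraint (-2x - 2y - 2z = 3) is infeasible over the integers.

  - -2x - 2y - 2z = 3: every term on the left is divisible by 2, so the LHS ≡ 0 (mod 2), but the RHS 3 is not — no integer solution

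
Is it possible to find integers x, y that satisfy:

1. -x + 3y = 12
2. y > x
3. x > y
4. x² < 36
No

A contradictory subset is {y > x, x > y}. No integer assignment can satisfy these jointly:

  - y > x: bounds one variable relative to another variable
  - x > y: bounds one variable relative to another variable

Direct contradiction: y > x and x > y cannot both hold.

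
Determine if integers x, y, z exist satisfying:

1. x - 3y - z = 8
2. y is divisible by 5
Yes

Take x = 8, y = 0, z = 0. Substituting into each constraint:
  (1) 8 - 3(0) + 0 = 8 ✓
  (2) 0 = 5 × 0, remainder 0 ✓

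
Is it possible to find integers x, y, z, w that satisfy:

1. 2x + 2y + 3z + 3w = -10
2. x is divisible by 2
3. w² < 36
Yes

Take x = 0, y = -5, z = 0, w = 0. Substituting into each constraint:
  (1) 2(0) + 2(-5) + 3(0) + 3(0) = -10 ✓
  (2) 0 = 2 × 0, remainder 0 ✓
  (3) w² = (0)² = 0, and 0 < 36 ✓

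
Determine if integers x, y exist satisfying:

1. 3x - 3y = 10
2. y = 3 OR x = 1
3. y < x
No

Even the single constraint (3x - 3y = 10) is infeasible over the integers.

  - 3x - 3y = 10: every term on the left is divisible by 3, so the LHS ≡ 0 (mod 3), but the RHS 10 is not — no integer solution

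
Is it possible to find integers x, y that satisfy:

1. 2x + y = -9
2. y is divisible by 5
Yes

Take x = 3, y = -15. Substituting into each constraint:
  (1) 2(3) + (-15) = -9 ✓
  (2) -15 = 5 × -3, remainder 0 ✓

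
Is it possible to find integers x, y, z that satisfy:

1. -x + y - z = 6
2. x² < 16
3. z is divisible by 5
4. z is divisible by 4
Yes

Take x = 0, y = 6, z = 0. Substituting into each constraint:
  (1) 0 + 6 + 0 = 6 ✓
  (2) x² = (0)² = 0, and 0 < 16 ✓
  (3) 0 = 5 × 0, remainder 0 ✓
  (4) 0 = 4 × 0, remainder 0 ✓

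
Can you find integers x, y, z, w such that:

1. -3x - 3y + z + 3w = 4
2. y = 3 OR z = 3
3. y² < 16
Yes

Take x = 0, y = 3, z = 1, w = 4. Substituting into each constraint:
  (1) -3(0) - 3(3) + 1 + 3(4) = 4 ✓
  (2) y = 3, target 3 ✓ (first branch holds)
  (3) y² = (3)² = 9, and 9 < 16 ✓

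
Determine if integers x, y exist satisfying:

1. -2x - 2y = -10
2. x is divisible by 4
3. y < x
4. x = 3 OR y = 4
No

The full constraint system is jointly infeasible over the integers. Each constraint and what it forces:

  - -2x - 2y = -10: is a linear equation tying the variables together
  - x is divisible by 4: restricts x to multiples of 4
  - y < x: bounds one variable relative to another variable
  - x = 3 OR y = 4: forces a choice: either x = 3 or y = 4

Split on the disjunction (x = 3 OR y = 4):
  • If x = 3: this contradicts the divisibility constraint — 3 is not a multiple of 4.
  • If y = 4: with y = 4, writing x = 4x', every remaining term of the linear equation is divisible by 8, so the left side is ≡ 0 (mod 8); but the right side -2 ≡ 6 (mod 8). No integers can satisfy it.
Both branches are infeasible, so the system has no integer solution.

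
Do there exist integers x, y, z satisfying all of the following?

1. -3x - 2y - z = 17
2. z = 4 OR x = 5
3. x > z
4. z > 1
Yes

Take x = 5, y = -18, z = 4. Substituting into each constraint:
  (1) -3(5) - 2(-18) + (-4) = 17 ✓
  (2) z = 4, target 4 ✓ (first branch holds)
  (3) 5 > 4 ✓
  (4) 4 > 1 ✓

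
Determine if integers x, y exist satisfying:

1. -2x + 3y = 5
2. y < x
Yes

Take x = 8, y = 7. Substituting into each constraint:
  (1) -2(8) + 3(7) = 5 ✓
  (2) 7 < 8 ✓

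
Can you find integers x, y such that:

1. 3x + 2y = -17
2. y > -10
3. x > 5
No

The full constraint system is jointly infeasible over the integers. Each constraint and what it forces:

  - 3x + 2y = -17: is a linear equation tying the variables together
  - y > -10: bounds one variable relative to a constant
  - x > 5: bounds one variable relative to a constant

Range argument: with x ∈ [6, ∞], y ∈ [-9, ∞], the left side of the equation is at least 0, but the right side is -17 < 0. No integer solution exists.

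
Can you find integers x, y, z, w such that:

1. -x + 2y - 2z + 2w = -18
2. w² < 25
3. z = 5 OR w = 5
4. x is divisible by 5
Yes

Take x = 0, y = -8, z = 5, w = 4. Substituting into each constraint:
  (1) 0 + 2(-8) - 2(5) + 2(4) = -18 ✓
  (2) w² = (4)² = 16, and 16 < 25 ✓
  (3) z = 5, target 5 ✓ (first branch holds)
  (4) 0 = 5 × 0, remainder 0 ✓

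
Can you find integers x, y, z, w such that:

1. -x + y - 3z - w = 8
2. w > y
Yes

Take x = 0, y = 0, z = -3, w = 1. Substituting into each constraint:
  (1) 0 + 0 - 3(-3) + (-1) = 8 ✓
  (2) 1 > 0 ✓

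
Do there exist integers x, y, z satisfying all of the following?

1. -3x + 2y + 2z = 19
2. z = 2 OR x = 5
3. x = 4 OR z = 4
Yes

Take x = 5, y = 13, z = 4. Substituting into each constraint:
  (1) -3(5) + 2(13) + 2(4) = 19 ✓
  (2) x = 5, target 5 ✓ (second branch holds)
  (3) z = 4, target 4 ✓ (second branch holds)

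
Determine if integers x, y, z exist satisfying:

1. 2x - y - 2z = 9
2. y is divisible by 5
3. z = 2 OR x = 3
Yes

Take x = 3, y = -5, z = 1. Substituting into each constraint:
  (1) 2(3) + 5 - 2(1) = 9 ✓
  (2) -5 = 5 × -1, remainder 0 ✓
  (3) x = 3, target 3 ✓ (second branch holds)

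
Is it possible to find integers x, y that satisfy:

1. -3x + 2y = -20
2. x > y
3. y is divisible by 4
Yes

Take x = -4, y = -16. Substituting into each constraint:
  (1) -3(-4) + 2(-16) = -20 ✓
  (2) -4 > -16 ✓
  (3) -16 = 4 × -4, remainder 0 ✓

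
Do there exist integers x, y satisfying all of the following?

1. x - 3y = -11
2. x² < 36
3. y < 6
Yes

Take x = -2, y = 3. Substituting into each constraint:
  (1) (-2) - 3(3) = -11 ✓
  (2) x² = (-2)² = 4, and 4 < 36 ✓
  (3) 3 < 6 ✓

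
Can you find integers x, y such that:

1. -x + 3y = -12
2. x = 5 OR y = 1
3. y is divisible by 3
No

The full constraint system is jointly infeasible over the integers. Each constraint and what it forces:

  - -x + 3y = -12: is a linear equation tying the variables together
  - x = 5 OR y = 1: forces a choice: either x = 5 or y = 1
  - y is divisible by 3: restricts y to multiples of 3

Split on the disjunction (x = 5 OR y = 1):
  • If x = 5: with x = 5, writing y = 3y', every remaining term of the linear equation is divisible by 9, so the left side is ≡ 0 (mod 9); but the right side -7 ≡ 2 (mod 9). No integers can satisfy it.
  • If y = 1: this contradicts the divisibility constraint — 1 is not a multiple of 3.
Both branches are infeasible, so the system has no integer solution.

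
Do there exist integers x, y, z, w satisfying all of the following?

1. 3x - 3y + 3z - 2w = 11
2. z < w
Yes

Take x = 0, y = -4, z = 1, w = 2. Substituting into each constraint:
  (1) 3(0) - 3(-4) + 3(1) - 2(2) = 11 ✓
  (2) 1 < 2 ✓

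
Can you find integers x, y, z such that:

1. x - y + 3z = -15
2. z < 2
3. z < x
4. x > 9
Yes

Take x = 10, y = 25, z = 0. Substituting into each constraint:
  (1) 10 + (-25) + 3(0) = -15 ✓
  (2) 0 < 2 ✓
  (3) 0 < 10 ✓
  (4) 10 > 9 ✓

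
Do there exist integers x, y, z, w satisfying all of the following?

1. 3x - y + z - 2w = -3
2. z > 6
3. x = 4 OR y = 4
Yes

Take x = 4, y = 3, z = 8, w = 10. Substituting into each constraint:
  (1) 3(4) + (-3) + 8 - 2(10) = -3 ✓
  (2) 8 > 6 ✓
  (3) x = 4, target 4 ✓ (first branch holds)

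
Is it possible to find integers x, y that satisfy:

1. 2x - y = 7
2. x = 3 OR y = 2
Yes

Take x = 3, y = -1. Substituting into each constraint:
  (1) 2(3) + 1 = 7 ✓
  (2) x = 3, target 3 ✓ (first branch holds)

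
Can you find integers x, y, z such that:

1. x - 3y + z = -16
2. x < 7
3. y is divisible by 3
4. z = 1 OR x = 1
Yes

Take x = -17, y = 0, z = 1. Substituting into each constraint:
  (1) (-17) - 3(0) + 1 = -16 ✓
  (2) -17 < 7 ✓
  (3) 0 = 3 × 0, remainder 0 ✓
  (4) z = 1, target 1 ✓ (first branch holds)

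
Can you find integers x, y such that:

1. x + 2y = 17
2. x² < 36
Yes

Take x = -1, y = 9. Substituting into each constraint:
  (1) (-1) + 2(9) = 17 ✓
  (2) x² = (-1)² = 1, and 1 < 36 ✓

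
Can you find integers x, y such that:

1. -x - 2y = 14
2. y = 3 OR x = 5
Yes

Take x = -20, y = 3. Substituting into each constraint:
  (1) 20 - 2(3) = 14 ✓
  (2) y = 3, target 3 ✓ (first branch holds)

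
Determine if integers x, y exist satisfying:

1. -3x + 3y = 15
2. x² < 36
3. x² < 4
Yes

Take x = 0, y = 5. Substituting into each constraint:
  (1) -3(0) + 3(5) = 15 ✓
  (2) x² = (0)² = 0, and 0 < 36 ✓
  (3) x² = (0)² = 0, and 0 < 4 ✓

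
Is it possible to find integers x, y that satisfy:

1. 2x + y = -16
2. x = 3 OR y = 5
Yes

Take x = 3, y = -22. Substituting into each constraint:
  (1) 2(3) + (-22) = -16 ✓
  (2) x = 3, target 3 ✓ (first branch holds)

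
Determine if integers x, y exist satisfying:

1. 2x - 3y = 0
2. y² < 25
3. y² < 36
Yes

Take x = 0, y = 0. Substituting into each constraint:
  (1) 2(0) - 3(0) = 0 ✓
  (2) y² = (0)² = 0, and 0 < 25 ✓
  (3) y² = (0)² = 0, and 0 < 36 ✓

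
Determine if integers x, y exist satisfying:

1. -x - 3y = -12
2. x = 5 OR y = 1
Yes

Take x = 9, y = 1. Substituting into each constraint:
  (1) (-9) - 3(1) = -12 ✓
  (2) y = 1, target 1 ✓ (second branch holds)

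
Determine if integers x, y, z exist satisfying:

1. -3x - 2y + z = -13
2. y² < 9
Yes

Take x = 0, y = 0, z = -13. Substituting into each constraint:
  (1) -3(0) - 2(0) + (-13) = -13 ✓
  (2) y² = (0)² = 0, and 0 < 9 ✓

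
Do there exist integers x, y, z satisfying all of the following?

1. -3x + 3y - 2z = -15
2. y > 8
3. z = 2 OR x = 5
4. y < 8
No

A contradictory subset is {y > 8, y < 8}. No integer assignment can satisfy these jointly:

  - y > 8: bounds one variable relative to a constant
  - y < 8: bounds one variable relative to a constant

Direct contradiction: the bounds on y require y ≥ 9 and y ≤ 7 simultaneously, which is empty.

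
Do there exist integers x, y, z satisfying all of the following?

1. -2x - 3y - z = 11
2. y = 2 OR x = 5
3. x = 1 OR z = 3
Yes

Take x = -10, y = 2, z = 3. Substituting into each constraint:
  (1) -2(-10) - 3(2) + (-3) = 11 ✓
  (2) y = 2, target 2 ✓ (first branch holds)
  (3) z = 3, target 3 ✓ (second branch holds)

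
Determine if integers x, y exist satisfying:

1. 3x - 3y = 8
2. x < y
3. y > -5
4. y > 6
No

Even the single constraint (3x - 3y = 8) is infeasible over the integers.

  - 3x - 3y = 8: every term on the left is divisible by 3, so the LHS ≡ 0 (mod 3), but the RHS 8 is not — no integer solution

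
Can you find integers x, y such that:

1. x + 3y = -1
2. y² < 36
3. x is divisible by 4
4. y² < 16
Yes

Take x = -4, y = 1. Substituting into each constraint:
  (1) (-4) + 3(1) = -1 ✓
  (2) y² = (1)² = 1, and 1 < 36 ✓
  (3) -4 = 4 × -1, remainder 0 ✓
  (4) y² = (1)² = 1, and 1 < 16 ✓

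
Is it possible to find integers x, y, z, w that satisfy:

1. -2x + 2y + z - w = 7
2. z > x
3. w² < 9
Yes

Take x = -6, y = 0, z = -5, w = 0. Substituting into each constraint:
  (1) -2(-6) + 2(0) + (-5) + 0 = 7 ✓
  (2) -5 > -6 ✓
  (3) w² = (0)² = 0, and 0 < 9 ✓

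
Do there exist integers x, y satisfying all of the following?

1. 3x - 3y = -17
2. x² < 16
No

Even the single constraint (3x - 3y = -17) is infeasible over the integers.

  - 3x - 3y = -17: every term on the left is divisible by 3, so the LHS ≡ 0 (mod 3), but the RHS -17 is not — no integer solution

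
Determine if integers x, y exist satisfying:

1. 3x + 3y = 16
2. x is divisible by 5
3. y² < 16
No

Even the single constraint (3x + 3y = 16) is infeasible over the integers.

  - 3x + 3y = 16: every term on the left is divisible by 3, so the LHS ≡ 0 (mod 3), but the RHS 16 is not — no integer solution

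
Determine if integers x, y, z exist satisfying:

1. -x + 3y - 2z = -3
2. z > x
Yes

Take x = -3, y = -2, z = 0. Substituting into each constraint:
  (1) 3 + 3(-2) - 2(0) = -3 ✓
  (2) 0 > -3 ✓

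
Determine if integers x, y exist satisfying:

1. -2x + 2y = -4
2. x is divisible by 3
Yes

Take x = 0, y = -2. Substituting into each constraint:
  (1) -2(0) + 2(-2) = -4 ✓
  (2) 0 = 3 × 0, remainder 0 ✓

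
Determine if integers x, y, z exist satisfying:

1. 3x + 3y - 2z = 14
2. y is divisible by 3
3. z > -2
Yes

Take x = 4, y = 0, z = -1. Substituting into each constraint:
  (1) 3(4) + 3(0) - 2(-1) = 14 ✓
  (2) 0 = 3 × 0, remainder 0 ✓
  (3) -1 > -2 ✓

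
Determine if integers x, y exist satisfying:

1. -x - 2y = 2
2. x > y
Yes

Take x = 0, y = -1. Substituting into each constraint:
  (1) 0 - 2(-1) = 2 ✓
  (2) 0 > -1 ✓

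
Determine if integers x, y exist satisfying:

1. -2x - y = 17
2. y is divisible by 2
No

The full constraint system is jointly infeasible over the integers. Each constraint and what it forces:

  - -2x - y = 17: is a linear equation tying the variables together
  - y is divisible by 2: restricts y to multiples of 2

Modular obstruction: writing y = 2y', every remaining term of the linear equation is divisible by 2, so the left side is ≡ 0 (mod 2); but the right side 17 ≡ 1 (mod 2). No integers can satisfy it.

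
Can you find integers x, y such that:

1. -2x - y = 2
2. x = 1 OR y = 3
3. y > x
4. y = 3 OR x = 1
No

A contradictory subset is {-2x - y = 2, x = 1 OR y = 3, y > x}. No integer assignment can satisfy these jointly:

  - -2x - y = 2: is a linear equation tying the variables together
  - x = 1 OR y = 3: forces a choice: either x = 1 or y = 3
  - y > x: bounds one variable relative to another variable

Split on the disjunction (x = 1 OR y = 3):
  • If x = 1: the equation forces y = -4, giving (x, y) = (1, -4), which violates y > x.
  • If y = 3: with y = 3, every remaining term of the linear equation is divisible by 2, so the left side is ≡ 0 (mod 2); but the right side 5 ≡ 1 (mod 2). No integers can satisfy it.
Both branches are infeasible, so the system has no integer solution.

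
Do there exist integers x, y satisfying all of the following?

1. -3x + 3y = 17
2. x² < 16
No

Even the single constraint (-3x + 3y = 17) is infeasible over the integers.

  - -3x + 3y = 17: every term on the left is divisible by 3, so the LHS ≡ 0 (mod 3), but the RHS 17 is not — no integer solution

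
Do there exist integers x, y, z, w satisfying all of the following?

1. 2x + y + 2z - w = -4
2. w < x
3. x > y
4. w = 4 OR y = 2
Yes

Take x = 5, y = 0, z = -5, w = 4. Substituting into each constraint:
  (1) 2(5) + 0 + 2(-5) + (-4) = -4 ✓
  (2) 4 < 5 ✓
  (3) 5 > 0 ✓
  (4) w = 4, target 4 ✓ (first branch holds)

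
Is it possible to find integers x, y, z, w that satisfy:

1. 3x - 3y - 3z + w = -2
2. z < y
Yes

Take x = 0, y = 1, z = 0, w = 1. Substituting into each constraint:
  (1) 3(0) - 3(1) - 3(0) + 1 = -2 ✓
  (2) 0 < 1 ✓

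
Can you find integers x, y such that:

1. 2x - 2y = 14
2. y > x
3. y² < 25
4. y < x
No

A contradictory subset is {y > x, y < x}. No integer assignment can satisfy these jointly:

  - y > x: bounds one variable relative to another variable
  - y < x: bounds one variable relative to another variable

Direct contradiction: y > x and x > y cannot both hold.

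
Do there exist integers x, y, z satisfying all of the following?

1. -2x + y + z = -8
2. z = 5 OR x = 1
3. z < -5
Yes

Take x = 1, y = 0, z = -6. Substituting into each constraint:
  (1) -2(1) + 0 + (-6) = -8 ✓
  (2) x = 1, target 1 ✓ (second branch holds)
  (3) -6 < -5 ✓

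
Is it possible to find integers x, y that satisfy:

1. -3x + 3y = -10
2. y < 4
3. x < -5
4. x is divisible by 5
No

Even the single constraint (-3x + 3y = -10) is infeasible over the integers.

  - -3x + 3y = -10: every term on the left is divisible by 3, so the LHS ≡ 0 (mod 3), but the RHS -10 is not — no integer solution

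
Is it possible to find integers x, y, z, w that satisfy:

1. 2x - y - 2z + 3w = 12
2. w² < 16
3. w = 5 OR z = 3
Yes

Take x = 9, y = 0, z = 3, w = 0. Substituting into each constraint:
  (1) 2(9) + 0 - 2(3) + 3(0) = 12 ✓
  (2) w² = (0)² = 0, and 0 < 16 ✓
  (3) z = 3, target 3 ✓ (second branch holds)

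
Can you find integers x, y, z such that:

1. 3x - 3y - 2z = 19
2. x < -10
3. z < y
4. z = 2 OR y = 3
Yes

Take x = -12, y = 3, z = -32. Substituting into each constraint:
  (1) 3(-12) - 3(3) - 2(-32) = 19 ✓
  (2) -12 < -10 ✓
  (3) -32 < 3 ✓
  (4) y = 3, target 3 ✓ (second branch holds)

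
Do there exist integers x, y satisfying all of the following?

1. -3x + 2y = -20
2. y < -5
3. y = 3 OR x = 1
No

The full constraint system is jointly infeasible over the integers. Each constraint and what it forces:

  - -3x + 2y = -20: is a linear equation tying the variables together
  - y < -5: bounds one variable relative to a constant
  - y = 3 OR x = 1: forces a choice: either y = 3 or x = 1

Split on the disjunction (y = 3 OR x = 1):
  • If y = 3: this contradicts the bound y ≤ -6.
  • If x = 1: with x = 1, every remaining term of the linear equation is divisible by 2, so the left side is ≡ 0 (mod 2); but the right side -17 ≡ 1 (mod 2). No integers can satisfy it.
Both branches are infeasible, so the system has no integer solution.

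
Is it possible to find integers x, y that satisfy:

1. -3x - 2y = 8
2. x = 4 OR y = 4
Yes

Take x = 4, y = -10. Substituting into each constraint:
  (1) -3(4) - 2(-10) = 8 ✓
  (2) x = 4, target 4 ✓ (first branch holds)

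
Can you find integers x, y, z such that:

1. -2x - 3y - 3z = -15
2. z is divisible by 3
Yes

Take x = 6, y = 1, z = 0. Substituting into each constraint:
  (1) -2(6) - 3(1) - 3(0) = -15 ✓
  (2) 0 = 3 × 0, remainder 0 ✓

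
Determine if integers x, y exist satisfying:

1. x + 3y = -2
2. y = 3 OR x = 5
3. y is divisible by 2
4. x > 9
No

A contradictory subset is {x + 3y = -2, y = 3 OR x = 5, x > 9}. No integer assignment can satisfy these jointly:

  - x + 3y = -2: is a linear equation tying the variables together
  - y = 3 OR x = 5: forces a choice: either y = 3 or x = 5
  - x > 9: bounds one variable relative to a constant

Split on the disjunction (y = 3 OR x = 5):
  • If y = 3: the equation forces x = -11, which contradicts the bound x ≥ 10.
  • If x = 5: this contradicts the bound x ≥ 10.
Both branches are infeasible, so the system has no integer solution.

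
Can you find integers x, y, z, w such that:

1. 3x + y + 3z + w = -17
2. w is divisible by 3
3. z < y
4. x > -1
Yes

Take x = 0, y = 1, z = 0, w = -18. Substituting into each constraint:
  (1) 3(0) + 1 + 3(0) + (-18) = -17 ✓
  (2) -18 = 3 × -6, remainder 0 ✓
  (3) 0 < 1 ✓
  (4) 0 > -1 ✓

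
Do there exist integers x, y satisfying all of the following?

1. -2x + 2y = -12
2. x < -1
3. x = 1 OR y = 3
No

The full constraint system is jointly infeasible over the integers. Each constraint and what it forces:

  - -2x + 2y = -12: is a linear equation tying the variables together
  - x < -1: bounds one variable relative to a constant
  - x = 1 OR y = 3: forces a choice: either x = 1 or y = 3

Split on the disjunction (x = 1 OR y = 3):
  • If x = 1: this contradicts the bound x ≤ -2.
  • If y = 3: the equation forces x = 9, which contradicts the bound x ≤ -2.
Both branches are infeasible, so the system has no integer solution.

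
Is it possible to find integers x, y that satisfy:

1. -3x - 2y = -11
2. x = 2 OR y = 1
Yes

Take x = 3, y = 1. Substituting into each constraint:
  (1) -3(3) - 2(1) = -11 ✓
  (2) y = 1, target 1 ✓ (second branch holds)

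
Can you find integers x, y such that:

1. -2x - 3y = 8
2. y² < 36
Yes

Take x = -4, y = 0. Substituting into each constraint:
  (1) -2(-4) - 3(0) = 8 ✓
  (2) y² = (0)² = 0, and 0 < 36 ✓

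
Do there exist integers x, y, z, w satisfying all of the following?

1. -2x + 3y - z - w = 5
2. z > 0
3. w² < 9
Yes

Take x = 0, y = 2, z = 1, w = 0. Substituting into each constraint:
  (1) -2(0) + 3(2) + (-1) + 0 = 5 ✓
  (2) 1 > 0 ✓
  (3) w² = (0)² = 0, and 0 < 9 ✓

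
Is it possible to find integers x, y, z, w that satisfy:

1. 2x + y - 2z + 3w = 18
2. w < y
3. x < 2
Yes

Take x = 0, y = 2, z = -8, w = 0. Substituting into each constraint:
  (1) 2(0) + 2 - 2(-8) + 3(0) = 18 ✓
  (2) 0 < 2 ✓
  (3) 0 < 2 ✓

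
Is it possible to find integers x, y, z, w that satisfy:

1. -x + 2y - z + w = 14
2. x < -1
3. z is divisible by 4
Yes

Take x = -2, y = 6, z = 0, w = 0. Substituting into each constraint:
  (1) 2 + 2(6) + 0 + 0 = 14 ✓
  (2) -2 < -1 ✓
  (3) 0 = 4 × 0, remainder 0 ✓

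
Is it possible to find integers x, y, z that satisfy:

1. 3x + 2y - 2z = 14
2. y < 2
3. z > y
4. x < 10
Yes

Take x = 6, y = 0, z = 2. Substituting into each constraint:
  (1) 3(6) + 2(0) - 2(2) = 14 ✓
  (2) 0 < 2 ✓
  (3) 2 > 0 ✓
  (4) 6 < 10 ✓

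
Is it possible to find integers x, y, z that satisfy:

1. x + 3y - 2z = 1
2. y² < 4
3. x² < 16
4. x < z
Yes

Take x = 0, y = 1, z = 1. Substituting into each constraint:
  (1) 0 + 3(1) - 2(1) = 1 ✓
  (2) y² = (1)² = 1, and 1 < 4 ✓
  (3) x² = (0)² = 0, and 0 < 16 ✓
  (4) 0 < 1 ✓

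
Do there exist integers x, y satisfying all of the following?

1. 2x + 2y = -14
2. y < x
Yes

Take x = -3, y = -4. Substituting into each constraint:
  (1) 2(-3) + 2(-4) = -14 ✓
  (2) -4 < -3 ✓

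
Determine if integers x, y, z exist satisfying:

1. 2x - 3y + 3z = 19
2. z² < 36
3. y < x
Yes

Take x = -16, y = -17, z = 0. Substituting into each constraint:
  (1) 2(-16) - 3(-17) + 3(0) = 19 ✓
  (2) z² = (0)² = 0, and 0 < 36 ✓
  (3) -17 < -16 ✓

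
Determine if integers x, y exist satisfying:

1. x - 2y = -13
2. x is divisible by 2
No

The full constraint system is jointly infeasible over the integers. Each constraint and what it forces:

  - x - 2y = -13: is a linear equation tying the variables together
  - x is divisible by 2: restricts x to multiples of 2

Modular obstruction: writing x = 2x', every remaining term of the linear equation is divisible by 2, so the left side is ≡ 0 (mod 2); but the right side -13 ≡ 1 (mod 2). No integers can satisfy it.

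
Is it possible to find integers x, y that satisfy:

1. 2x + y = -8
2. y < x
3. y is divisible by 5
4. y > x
No

A contradictory subset is {y < x, y > x}. No integer assignment can satisfy these jointly:

  - y < x: bounds one variable relative to another variable
  - y > x: bounds one variable relative to another variable

Direct contradiction: x > y and y > x cannot both hold.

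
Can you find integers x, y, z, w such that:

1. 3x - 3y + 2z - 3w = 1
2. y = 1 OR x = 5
Yes

Take x = 0, y = 1, z = 2, w = 0. Substituting into each constraint:
  (1) 3(0) - 3(1) + 2(2) - 3(0) = 1 ✓
  (2) y = 1, target 1 ✓ (first branch holds)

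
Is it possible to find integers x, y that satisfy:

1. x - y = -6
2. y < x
No

The full constraint system is jointly infeasible over the integers. Each constraint and what it forces:

  - x - y = -6: is a linear equation tying the variables together
  - y < x: bounds one variable relative to another variable

From the equation, x − y = -6, i.e. x − y = -6; but x > y requires x − y ≥ 1. Contradiction.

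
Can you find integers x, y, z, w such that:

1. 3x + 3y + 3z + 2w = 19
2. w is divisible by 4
Yes

Take x = 5, y = 6, z = -2, w = -4. Substituting into each constraint:
  (1) 3(5) + 3(6) + 3(-2) + 2(-4) = 19 ✓
  (2) -4 = 4 × -1, remainder 0 ✓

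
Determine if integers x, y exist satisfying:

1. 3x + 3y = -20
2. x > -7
No

Even the single constraint (3x + 3y = -20) is infeasible over the integers.

  - 3x + 3y = -20: every term on the left is divisible by 3, so the LHS ≡ 0 (mod 3), but the RHS -20 is not — no integer solution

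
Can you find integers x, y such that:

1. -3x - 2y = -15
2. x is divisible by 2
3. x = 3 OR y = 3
No

The full constraint system is jointly infeasible over the integers. Each constraint and what it forces:

  - -3x - 2y = -15: is a linear equation tying the variables together
  - x is divisible by 2: restricts x to multiples of 2
  - x = 3 OR y = 3: forces a choice: either x = 3 or y = 3

Modular obstruction: writing x = 2x', every remaining term of the linear equation is divisible by 2, so the left side is ≡ 0 (mod 2); but the right side -15 ≡ 1 (mod 2). No integers can satisfy it.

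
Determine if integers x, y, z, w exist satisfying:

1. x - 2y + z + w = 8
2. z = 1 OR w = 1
Yes

Take x = 1, y = -3, z = 0, w = 1. Substituting into each constraint:
  (1) 1 - 2(-3) + 0 + 1 = 8 ✓
  (2) w = 1, target 1 ✓ (second branch holds)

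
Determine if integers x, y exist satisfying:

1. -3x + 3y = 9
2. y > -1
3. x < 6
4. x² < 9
Yes

Take x = 0, y = 3. Substituting into each constraint:
  (1) -3(0) + 3(3) = 9 ✓
  (2) 3 > -1 ✓
  (3) 0 < 6 ✓
  (4) x² = (0)² = 0, and 0 < 9 ✓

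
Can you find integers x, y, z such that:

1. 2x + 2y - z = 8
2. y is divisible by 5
Yes

Take x = 4, y = 0, z = 0. Substituting into each constraint:
  (1) 2(4) + 2(0) + 0 = 8 ✓
  (2) 0 = 5 × 0, remainder 0 ✓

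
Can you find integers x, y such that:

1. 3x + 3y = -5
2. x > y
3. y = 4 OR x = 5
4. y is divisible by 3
No

Even the single constraint (3x + 3y = -5) is infeasible over the integers.

  - 3x + 3y = -5: every term on the left is divisible by 3, so the LHS ≡ 0 (mod 3), but the RHS -5 is not — no integer solution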